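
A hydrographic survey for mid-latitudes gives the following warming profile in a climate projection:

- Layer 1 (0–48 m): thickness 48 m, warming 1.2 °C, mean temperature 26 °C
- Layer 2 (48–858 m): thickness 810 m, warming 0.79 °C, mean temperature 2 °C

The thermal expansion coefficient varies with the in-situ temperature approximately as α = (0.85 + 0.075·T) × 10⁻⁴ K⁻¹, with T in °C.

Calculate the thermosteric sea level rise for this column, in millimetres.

Layer 1: α = (0.85 + 0.075×26)×10⁻⁴ = 2.8×10⁻⁴ K⁻¹
Layer 2: α = (0.85 + 0.075×2)×10⁻⁴ = 1×10⁻⁴ K⁻¹
Layer 1: 48 × 1.2 × 2.8×10⁻⁴ = 0.016128 m
48–858 m: 1×10⁻⁴ × 810 × 0.79 = 0.06399 m
Δh = 0.016128 + 0.06399 = 0.080118 m

80 mm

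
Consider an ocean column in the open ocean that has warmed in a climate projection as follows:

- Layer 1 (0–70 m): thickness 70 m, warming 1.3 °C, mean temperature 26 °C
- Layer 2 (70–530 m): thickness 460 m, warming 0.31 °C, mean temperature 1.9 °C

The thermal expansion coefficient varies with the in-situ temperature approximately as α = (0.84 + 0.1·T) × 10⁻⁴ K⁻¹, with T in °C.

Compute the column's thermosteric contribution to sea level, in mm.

about 46.0 mm

Layer 1: α = (0.84 + 0.1×26)×10⁻⁴ = 3.44×10⁻⁴ K⁻¹
Layer 2: α = (0.84 + 0.1×1.9)×10⁻⁴ = 1.03×10⁻⁴ K⁻¹
0–70 m: 1.3 × 3.44×10⁻⁴ × 70 = 0.031304 m
1.03×10⁻⁴ × 0.31 × 460 = 0.0146878 m
Δh = 0.031304 + 0.0146878 = 0.0459918 m ≈ 46.0 mm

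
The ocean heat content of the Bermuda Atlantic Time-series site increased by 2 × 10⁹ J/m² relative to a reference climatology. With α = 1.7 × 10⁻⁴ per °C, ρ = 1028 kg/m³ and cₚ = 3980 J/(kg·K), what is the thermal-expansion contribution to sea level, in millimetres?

Δh = αQ/(ρcₚ) = 1.7×10⁻⁴ × 2×10⁹ / (1028 × 3980) ≈ 0.08310 m

Δh = 83 mm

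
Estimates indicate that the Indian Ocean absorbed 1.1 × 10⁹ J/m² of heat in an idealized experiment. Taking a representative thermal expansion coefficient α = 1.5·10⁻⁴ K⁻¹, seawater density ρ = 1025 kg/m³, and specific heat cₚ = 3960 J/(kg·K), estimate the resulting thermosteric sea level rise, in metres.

Δh = αQ/(ρcₚ) = 1.5×10⁻⁴ × 1.1×10⁹ / (1025 × 3960) ≈ 0.04065 m

about 0.0407 m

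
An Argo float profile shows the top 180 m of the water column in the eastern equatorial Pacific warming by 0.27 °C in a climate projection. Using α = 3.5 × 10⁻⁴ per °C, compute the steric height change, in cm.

Δh = αΔT·H = 3.5×10⁻⁴ × 0.27 × 180 = 0.01701 m

1.7 cm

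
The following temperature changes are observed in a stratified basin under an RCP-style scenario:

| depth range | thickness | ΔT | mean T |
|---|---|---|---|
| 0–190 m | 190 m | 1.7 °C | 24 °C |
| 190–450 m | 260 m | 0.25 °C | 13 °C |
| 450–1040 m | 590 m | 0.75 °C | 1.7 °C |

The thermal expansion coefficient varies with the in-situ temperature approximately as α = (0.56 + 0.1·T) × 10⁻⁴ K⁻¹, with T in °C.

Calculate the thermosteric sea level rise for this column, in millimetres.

140 mm

Layer 1: α = (0.56 + 0.1×24)×10⁻⁴ = 2.96×10⁻⁴ K⁻¹
Layer 2: α = (0.56 + 0.1×13)×10⁻⁴ = 1.86×10⁻⁴ K⁻¹
Layer 3: α = (0.56 + 0.1×1.7)×10⁻⁴ = 0.73×10⁻⁴ K⁻¹
1.7 × 190 × 2.96×10⁻⁴ = 0.095608 m
260 × 0.25 × 1.86×10⁻⁴ = 0.01209 m
0.73×10⁻⁴ × 590 × 0.75 = 0.0323025 m
Δh = 0.095608 + 0.01209 + 0.0323025 = 0.1400005 m ≈ 140 mm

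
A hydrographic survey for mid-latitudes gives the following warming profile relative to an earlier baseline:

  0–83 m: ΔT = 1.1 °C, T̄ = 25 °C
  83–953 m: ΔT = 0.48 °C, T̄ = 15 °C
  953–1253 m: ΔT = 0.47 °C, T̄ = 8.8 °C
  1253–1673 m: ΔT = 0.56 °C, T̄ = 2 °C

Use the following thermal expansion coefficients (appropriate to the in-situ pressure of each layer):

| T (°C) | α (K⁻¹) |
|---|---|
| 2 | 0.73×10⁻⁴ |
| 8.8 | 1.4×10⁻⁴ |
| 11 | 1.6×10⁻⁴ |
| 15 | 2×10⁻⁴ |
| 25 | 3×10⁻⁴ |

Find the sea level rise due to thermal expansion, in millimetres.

Δh = 148 mm

Layer 1 at 25 °C → α = 3×10⁻⁴ K⁻¹
Layer 2 at 15 °C → α = 2×10⁻⁴ K⁻¹
Layer 3 at 8.8 °C → α = 1.4×10⁻⁴ K⁻¹
Layer 4 at 2 °C → α = 0.73×10⁻⁴ K⁻¹
Layer 1: 83 × 3×10⁻⁴ × 1.1 = 0.02739 m
83–953 m: 0.48 × 870 × 2×10⁻⁴ = 0.08352 m
0.47 × 300 × 1.4×10⁻⁴ = 0.01974 m
1253–1673 m: 0.56 × 420 × 0.73×10⁻⁴ = 0.0171696 m
Δh = 0.02739 + 0.08352 + 0.01974 + 0.0171696 = 0.1478196 m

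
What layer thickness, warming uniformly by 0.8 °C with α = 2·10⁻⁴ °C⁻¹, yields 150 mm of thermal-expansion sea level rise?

H ≈ 938 m

H = Δh/(αΔT) = 0.15 / (2×10⁻⁴ × 0.8) = 937.5 m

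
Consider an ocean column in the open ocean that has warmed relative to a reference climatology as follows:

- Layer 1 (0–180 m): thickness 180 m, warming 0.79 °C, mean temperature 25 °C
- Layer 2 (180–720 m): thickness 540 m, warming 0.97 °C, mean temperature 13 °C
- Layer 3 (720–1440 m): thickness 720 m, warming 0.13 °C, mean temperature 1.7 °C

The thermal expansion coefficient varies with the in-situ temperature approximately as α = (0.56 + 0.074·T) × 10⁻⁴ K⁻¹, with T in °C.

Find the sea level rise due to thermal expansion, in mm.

Layer 1: α = (0.56 + 0.074×25)×10⁻⁴ = 2.41×10⁻⁴ K⁻¹
Layer 2: α = (0.56 + 0.074×13)×10⁻⁴ = 1.522×10⁻⁴ K⁻¹
Layer 3: α = (0.56 + 0.074×1.7)×10⁻⁴ = 0.6858×10⁻⁴ K⁻¹
0.79 × 180 × 2.41×10⁻⁴ = 0.0342702 m
180–720 m: 1.522×10⁻⁴ × 0.97 × 540 = 0.07972236 m
0.13 × 720 × 0.6858×10⁻⁴ = 0.006419088 m
Δh = 0.0342702 + 0.07972236 + 0.006419088 = 0.120411648 m ≈ 120 mm

Δh = 120 mm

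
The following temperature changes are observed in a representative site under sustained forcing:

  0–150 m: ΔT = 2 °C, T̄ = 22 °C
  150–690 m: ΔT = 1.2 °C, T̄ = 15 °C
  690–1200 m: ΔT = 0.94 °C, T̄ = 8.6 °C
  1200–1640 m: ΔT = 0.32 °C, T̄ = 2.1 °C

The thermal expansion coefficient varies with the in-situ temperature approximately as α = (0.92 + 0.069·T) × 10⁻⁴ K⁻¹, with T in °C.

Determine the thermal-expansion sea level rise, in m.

0.287 m

Layer 1: α = (0.92 + 0.069×22)×10⁻⁴ = 2.438×10⁻⁴ K⁻¹
Layer 2: α = (0.92 + 0.069×15)×10⁻⁴ = 1.955×10⁻⁴ K⁻¹
Layer 3: α = (0.92 + 0.069×8.6)×10⁻⁴ = 1.5134×10⁻⁴ K⁻¹
Layer 4: α = (0.92 + 0.069×2.1)×10⁻⁴ = 1.0649×10⁻⁴ K⁻¹
Layer 1: 2.438×10⁻⁴ × 2 × 150 = 0.07314 m
Layer 2: 1.2 × 540 × 1.955×10⁻⁴ = 0.126684 m
Layer 3: 0.94 × 510 × 1.5134×10⁻⁴ = 0.072552396 m
1.0649×10⁻⁴ × 440 × 0.32 = 0.014993792 m
Δh = 0.07314 + 0.126684 + 0.072552396 + 0.014993792 = 0.287370188 m ≈ 0.287 m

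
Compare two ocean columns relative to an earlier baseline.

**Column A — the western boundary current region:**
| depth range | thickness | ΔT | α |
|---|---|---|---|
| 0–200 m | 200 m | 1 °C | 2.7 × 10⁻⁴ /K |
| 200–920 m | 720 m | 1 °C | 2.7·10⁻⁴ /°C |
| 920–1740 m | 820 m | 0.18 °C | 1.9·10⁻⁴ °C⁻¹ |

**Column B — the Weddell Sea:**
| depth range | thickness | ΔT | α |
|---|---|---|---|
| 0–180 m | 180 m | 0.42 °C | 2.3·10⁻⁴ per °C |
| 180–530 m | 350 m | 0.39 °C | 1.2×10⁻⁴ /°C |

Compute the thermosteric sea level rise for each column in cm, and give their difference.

Δh_A ≈ 28 cm, Δh_B ≈ 3.4 cm; difference ≈ 24 cm

A Layer 1: 1 × 200 × 2.7×10⁻⁴ = 0.05400 m
A 720 × 1 × 2.7×10⁻⁴ = 0.19440 m
A 920–1740 m: 0.18 × 820 × 1.9×10⁻⁴ = 0.028044 m
A total: 0.276444 m
B 0–180 m: 2.3×10⁻⁴ × 180 × 0.42 = 0.017388 m
B 350 × 1.2×10⁻⁴ × 0.39 = 0.01638 m
B total: 0.033768 m
Difference: 0.276444 − 0.033768 = 0.242676 m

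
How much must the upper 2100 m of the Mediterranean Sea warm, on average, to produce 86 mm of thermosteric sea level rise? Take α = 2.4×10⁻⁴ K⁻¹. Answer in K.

ΔT = Δh/(αH) = 0.086 / (2.4×10⁻⁴ × 2100) ≈ 0.1706 K

about 0.171 K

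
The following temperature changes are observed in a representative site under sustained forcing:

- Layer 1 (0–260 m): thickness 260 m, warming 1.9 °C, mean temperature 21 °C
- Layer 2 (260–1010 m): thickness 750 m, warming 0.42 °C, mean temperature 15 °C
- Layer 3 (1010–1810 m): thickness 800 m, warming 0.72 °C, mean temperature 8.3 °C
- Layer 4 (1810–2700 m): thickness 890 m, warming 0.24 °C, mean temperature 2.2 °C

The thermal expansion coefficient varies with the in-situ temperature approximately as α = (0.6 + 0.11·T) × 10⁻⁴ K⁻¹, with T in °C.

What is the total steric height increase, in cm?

Layer 1: α = (0.6 + 0.11×21)×10⁻⁴ = 2.91×10⁻⁴ K⁻¹
Layer 2: α = (0.6 + 0.11×15)×10⁻⁴ = 2.25×10⁻⁴ K⁻¹
Layer 3: α = (0.6 + 0.11×8.3)×10⁻⁴ = 1.513×10⁻⁴ K⁻¹
Layer 4: α = (0.6 + 0.11×2.2)×10⁻⁴ = 0.842×10⁻⁴ K⁻¹
Layer 1: 2.91×10⁻⁴ × 1.9 × 260 = 0.143754 m
Layer 2: 2.25×10⁻⁴ × 750 × 0.42 = 0.070875 m
0.72 × 800 × 1.513×10⁻⁴ = 0.0871488 m
0.842×10⁻⁴ × 0.24 × 890 = 0.01798512 m
Δh = 0.143754 + 0.070875 + 0.0871488 + 0.01798512 = 0.31976292 m

32 cm of thermosteric rise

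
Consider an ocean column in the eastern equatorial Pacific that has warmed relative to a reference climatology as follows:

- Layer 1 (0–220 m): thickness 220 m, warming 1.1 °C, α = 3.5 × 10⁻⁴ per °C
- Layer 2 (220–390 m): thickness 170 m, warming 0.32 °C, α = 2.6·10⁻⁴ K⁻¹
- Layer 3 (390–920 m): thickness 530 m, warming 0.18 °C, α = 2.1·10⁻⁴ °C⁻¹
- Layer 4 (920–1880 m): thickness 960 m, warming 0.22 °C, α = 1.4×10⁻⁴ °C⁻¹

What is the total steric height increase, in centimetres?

0–220 m: 220 × 3.5×10⁻⁴ × 1.1 = 0.08470 m
Layer 2: 2.6×10⁻⁴ × 170 × 0.32 = 0.014144 m
2.1×10⁻⁴ × 0.18 × 530 = 0.020034 m
Layer 4: 0.22 × 960 × 1.4×10⁻⁴ = 0.029568 m
Δh = 0.08470 + 0.014144 + 0.020034 + 0.029568 = 0.148446 m

about 14.8 cm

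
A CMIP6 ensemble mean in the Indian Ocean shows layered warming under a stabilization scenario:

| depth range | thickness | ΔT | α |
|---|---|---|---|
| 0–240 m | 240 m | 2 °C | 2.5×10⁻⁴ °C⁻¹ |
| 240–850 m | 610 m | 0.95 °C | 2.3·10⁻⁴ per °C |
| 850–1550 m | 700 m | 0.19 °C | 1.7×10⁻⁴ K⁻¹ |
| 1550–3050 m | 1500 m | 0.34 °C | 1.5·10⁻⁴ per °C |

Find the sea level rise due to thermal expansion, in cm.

Δh = 35.2 cm

0–240 m: 240 × 2.5×10⁻⁴ × 2 = 0.12000 m
240–850 m: 0.95 × 610 × 2.3×10⁻⁴ = 0.133285 m
0.19 × 700 × 1.7×10⁻⁴ = 0.02261 m
0.34 × 1500 × 1.5×10⁻⁴ = 0.07650 m
Δh = 0.12000 + 0.133285 + 0.02261 + 0.07650 = 0.352395 m ≈ 35.2 cm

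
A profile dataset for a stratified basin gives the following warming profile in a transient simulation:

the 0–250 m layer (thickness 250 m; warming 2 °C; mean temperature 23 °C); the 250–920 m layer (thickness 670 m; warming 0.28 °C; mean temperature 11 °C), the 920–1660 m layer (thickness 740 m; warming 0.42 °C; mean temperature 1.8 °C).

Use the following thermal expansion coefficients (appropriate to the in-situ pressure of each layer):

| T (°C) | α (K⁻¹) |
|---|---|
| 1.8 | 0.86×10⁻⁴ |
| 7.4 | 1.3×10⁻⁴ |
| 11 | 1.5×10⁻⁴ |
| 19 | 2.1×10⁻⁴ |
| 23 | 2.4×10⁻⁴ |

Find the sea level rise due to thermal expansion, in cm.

Layer 1 at 23 °C → α = 2.4×10⁻⁴ K⁻¹
Layer 2 at 11 °C → α = 1.5×10⁻⁴ K⁻¹
Layer 3 at 1.8 °C → α = 0.86×10⁻⁴ K⁻¹
2.4×10⁻⁴ × 2 × 250 = 0.12000 m
670 × 1.5×10⁻⁴ × 0.28 = 0.02814 m
0.86×10⁻⁴ × 740 × 0.42 = 0.0267288 m
Δh = 0.12000 + 0.02814 + 0.0267288 = 0.1748688 m ≈ 17.5 cm

Δh = 17.5 cm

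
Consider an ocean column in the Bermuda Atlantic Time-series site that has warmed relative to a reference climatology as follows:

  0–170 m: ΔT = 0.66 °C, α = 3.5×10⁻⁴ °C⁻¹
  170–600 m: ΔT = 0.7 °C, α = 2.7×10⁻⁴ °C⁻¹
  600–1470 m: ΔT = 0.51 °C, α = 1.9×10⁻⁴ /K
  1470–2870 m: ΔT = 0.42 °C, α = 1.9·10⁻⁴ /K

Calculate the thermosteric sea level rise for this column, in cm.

0–170 m: 170 × 3.5×10⁻⁴ × 0.66 = 0.03927 m
Layer 2: 430 × 0.7 × 2.7×10⁻⁴ = 0.08127 m
870 × 1.9×10⁻⁴ × 0.51 = 0.084303 m
0.42 × 1400 × 1.9×10⁻⁴ = 0.11172 m
Δh = 0.03927 + 0.08127 + 0.084303 + 0.11172 = 0.316563 m ≈ 31.7 cm

31.7 cm of thermosteric rise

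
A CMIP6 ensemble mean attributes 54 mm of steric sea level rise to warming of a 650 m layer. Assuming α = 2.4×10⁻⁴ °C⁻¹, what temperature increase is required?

about 0.346 K

ΔT = Δh/(αH) = 0.054 / (2.4×10⁻⁴ × 650) ≈ 0.3462 K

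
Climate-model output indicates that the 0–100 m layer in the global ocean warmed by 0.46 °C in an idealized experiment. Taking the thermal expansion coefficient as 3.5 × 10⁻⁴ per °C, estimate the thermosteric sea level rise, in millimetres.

about 16.1 mm

Δh = αΔT·H = 3.5×10⁻⁴ × 0.46 × 100 = 0.01610 m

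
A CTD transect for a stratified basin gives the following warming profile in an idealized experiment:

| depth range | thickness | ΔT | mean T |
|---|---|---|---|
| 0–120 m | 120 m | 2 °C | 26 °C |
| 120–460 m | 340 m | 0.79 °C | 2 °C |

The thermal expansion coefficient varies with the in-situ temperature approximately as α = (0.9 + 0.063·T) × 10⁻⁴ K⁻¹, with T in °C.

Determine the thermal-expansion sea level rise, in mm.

Layer 1: α = (0.9 + 0.063×26)×10⁻⁴ = 2.538×10⁻⁴ K⁻¹
Layer 2: α = (0.9 + 0.063×2)×10⁻⁴ = 1.026×10⁻⁴ K⁻¹
Layer 1: 120 × 2.538×10⁻⁴ × 2 = 0.060912 m
120–460 m: 0.79 × 1.026×10⁻⁴ × 340 = 0.02755836 m
Δh = 0.060912 + 0.02755836 = 0.08847036 m

Δh ≈ 88.5 mm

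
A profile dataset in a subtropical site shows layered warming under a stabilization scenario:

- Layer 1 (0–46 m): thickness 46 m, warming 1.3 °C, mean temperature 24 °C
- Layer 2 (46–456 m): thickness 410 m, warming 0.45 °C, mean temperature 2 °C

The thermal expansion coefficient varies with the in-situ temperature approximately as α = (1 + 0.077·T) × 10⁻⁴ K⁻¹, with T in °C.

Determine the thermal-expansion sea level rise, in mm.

Layer 1: α = (1 + 0.077×24)×10⁻⁴ = 2.848×10⁻⁴ K⁻¹
Layer 2: α = (1 + 0.077×2)×10⁻⁴ = 1.154×10⁻⁴ K⁻¹
0–46 m: 1.3 × 46 × 2.848×10⁻⁴ = 0.01703104 m
Layer 2: 1.154×10⁻⁴ × 410 × 0.45 = 0.0212913 m
Δh = 0.01703104 + 0.0212913 = 0.03832234 m

Δh = 38.3 mm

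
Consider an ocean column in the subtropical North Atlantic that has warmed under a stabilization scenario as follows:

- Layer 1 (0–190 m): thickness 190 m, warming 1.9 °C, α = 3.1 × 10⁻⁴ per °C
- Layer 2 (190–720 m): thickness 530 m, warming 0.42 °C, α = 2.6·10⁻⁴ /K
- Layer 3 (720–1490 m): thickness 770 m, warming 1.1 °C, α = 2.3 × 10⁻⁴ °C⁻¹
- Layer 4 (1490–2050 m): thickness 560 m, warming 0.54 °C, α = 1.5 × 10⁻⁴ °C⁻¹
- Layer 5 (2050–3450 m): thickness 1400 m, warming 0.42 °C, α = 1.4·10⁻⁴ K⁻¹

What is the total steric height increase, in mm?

3.1×10⁻⁴ × 1.9 × 190 = 0.11191 m
Layer 2: 2.6×10⁻⁴ × 0.42 × 530 = 0.057876 m
Layer 3: 1.1 × 770 × 2.3×10⁻⁴ = 0.19481 m
1490–2050 m: 560 × 0.54 × 1.5×10⁻⁴ = 0.04536 m
2050–3450 m: 0.42 × 1.4×10⁻⁴ × 1400 = 0.08232 m
Δh = 0.11191 + 0.057876 + 0.19481 + 0.04536 + 0.08232 = 0.492276 m

about 492 mm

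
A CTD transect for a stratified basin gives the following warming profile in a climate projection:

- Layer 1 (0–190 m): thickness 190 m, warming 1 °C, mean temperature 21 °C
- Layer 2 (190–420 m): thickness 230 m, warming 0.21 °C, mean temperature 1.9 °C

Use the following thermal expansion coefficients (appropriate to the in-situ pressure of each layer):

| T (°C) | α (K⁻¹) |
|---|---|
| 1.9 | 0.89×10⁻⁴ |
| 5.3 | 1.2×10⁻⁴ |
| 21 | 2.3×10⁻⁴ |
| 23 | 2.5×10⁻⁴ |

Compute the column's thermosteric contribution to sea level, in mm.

48 mm

Layer 1 at 21 °C → α = 2.3×10⁻⁴ K⁻¹
Layer 2 at 1.9 °C → α = 0.89×10⁻⁴ K⁻¹
2.3×10⁻⁴ × 190 × 1 = 0.04370 m
Layer 2: 230 × 0.21 × 0.89×10⁻⁴ = 0.0042987 m
Δh = 0.04370 + 0.0042987 = 0.0479987 m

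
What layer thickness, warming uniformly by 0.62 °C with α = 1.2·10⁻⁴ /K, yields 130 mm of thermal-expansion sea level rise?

1700 m

H = Δh/(αΔT) = 0.13 / (1.2×10⁻⁴ × 0.62) ≈ 1747 m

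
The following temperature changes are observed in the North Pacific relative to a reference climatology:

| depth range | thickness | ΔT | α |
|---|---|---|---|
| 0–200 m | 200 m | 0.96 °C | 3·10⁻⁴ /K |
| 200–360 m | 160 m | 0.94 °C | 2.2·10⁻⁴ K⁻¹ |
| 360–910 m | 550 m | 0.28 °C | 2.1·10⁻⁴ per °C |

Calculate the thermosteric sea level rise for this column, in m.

0–200 m: 3×10⁻⁴ × 200 × 0.96 = 0.05760 m
200–360 m: 2.2×10⁻⁴ × 160 × 0.94 = 0.033088 m
360–910 m: 550 × 0.28 × 2.1×10⁻⁴ = 0.03234 m
Δh = 0.05760 + 0.033088 + 0.03234 = 0.123028 m

Δh ≈ 0.123 m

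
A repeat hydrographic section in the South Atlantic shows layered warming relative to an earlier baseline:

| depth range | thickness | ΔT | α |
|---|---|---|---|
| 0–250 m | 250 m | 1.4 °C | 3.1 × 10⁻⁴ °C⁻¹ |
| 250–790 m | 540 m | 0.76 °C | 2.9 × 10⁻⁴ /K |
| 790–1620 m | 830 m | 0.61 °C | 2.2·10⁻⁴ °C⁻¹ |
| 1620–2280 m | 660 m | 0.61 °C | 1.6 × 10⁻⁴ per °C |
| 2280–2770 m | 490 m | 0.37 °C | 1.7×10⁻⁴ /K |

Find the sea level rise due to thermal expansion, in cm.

Layer 1: 3.1×10⁻⁴ × 250 × 1.4 = 0.10850 m
250–790 m: 540 × 2.9×10⁻⁴ × 0.76 = 0.119016 m
790–1620 m: 0.61 × 2.2×10⁻⁴ × 830 = 0.111386 m
1.6×10⁻⁴ × 0.61 × 660 = 0.064416 m
1.7×10⁻⁴ × 0.37 × 490 = 0.030821 m
Δh = 0.10850 + 0.119016 + 0.111386 + 0.064416 + 0.030821 = 0.434139 m ≈ 43.4 cm

Δh = 43.4 cm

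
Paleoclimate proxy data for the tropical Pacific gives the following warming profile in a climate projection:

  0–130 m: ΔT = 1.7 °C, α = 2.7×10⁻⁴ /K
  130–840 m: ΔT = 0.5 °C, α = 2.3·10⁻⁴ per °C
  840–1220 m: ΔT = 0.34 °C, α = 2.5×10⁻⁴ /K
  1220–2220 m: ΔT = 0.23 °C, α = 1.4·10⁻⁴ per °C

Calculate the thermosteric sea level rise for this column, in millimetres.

Layer 1: 1.7 × 130 × 2.7×10⁻⁴ = 0.05967 m
710 × 0.5 × 2.3×10⁻⁴ = 0.08165 m
Layer 3: 380 × 0.34 × 2.5×10⁻⁴ = 0.03230 m
Layer 4: 1.4×10⁻⁴ × 0.23 × 1000 = 0.03220 m
Δh = 0.05967 + 0.08165 + 0.03230 + 0.03220 = 0.20582 m

206 mm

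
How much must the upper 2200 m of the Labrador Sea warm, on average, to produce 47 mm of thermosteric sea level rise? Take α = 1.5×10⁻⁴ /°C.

0.142 K

ΔT = Δh/(αH) = 0.047 / (1.5×10⁻⁴ × 2200) ≈ 0.1424 K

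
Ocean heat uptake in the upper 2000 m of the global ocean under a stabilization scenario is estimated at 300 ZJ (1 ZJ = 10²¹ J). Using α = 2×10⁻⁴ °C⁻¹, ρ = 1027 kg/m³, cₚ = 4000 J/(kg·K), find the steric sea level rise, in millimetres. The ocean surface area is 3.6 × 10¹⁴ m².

Per unit area: Q = 300×10²¹ / (3.6×10¹⁴) ≈ 8.333×10⁸ J/m²
Δh = αQ/(ρcₚ) = 2×10⁻⁴ × 8.333×10⁸ / (1027 × 4000) ≈ 0.04057 m

Δh ≈ 40.6 mm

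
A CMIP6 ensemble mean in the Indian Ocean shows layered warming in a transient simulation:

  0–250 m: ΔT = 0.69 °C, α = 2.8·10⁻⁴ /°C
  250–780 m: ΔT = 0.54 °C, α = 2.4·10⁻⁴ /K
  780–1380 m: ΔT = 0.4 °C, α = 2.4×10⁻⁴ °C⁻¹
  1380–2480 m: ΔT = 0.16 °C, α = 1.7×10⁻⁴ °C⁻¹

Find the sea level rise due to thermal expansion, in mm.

0–250 m: 2.8×10⁻⁴ × 0.69 × 250 = 0.04830 m
Layer 2: 2.4×10⁻⁴ × 530 × 0.54 = 0.068688 m
0.4 × 600 × 2.4×10⁻⁴ = 0.05760 m
Layer 4: 1100 × 1.7×10⁻⁴ × 0.16 = 0.02992 m
Δh = 0.04830 + 0.068688 + 0.05760 + 0.02992 = 0.204508 m

about 205 mm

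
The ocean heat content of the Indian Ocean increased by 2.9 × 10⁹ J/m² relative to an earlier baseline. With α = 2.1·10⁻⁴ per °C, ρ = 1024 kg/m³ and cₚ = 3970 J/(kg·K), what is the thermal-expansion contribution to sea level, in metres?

Δh = αQ/(ρcₚ) = 2.1×10⁻⁴ × 2.9×10⁹ / (1024 × 3970) ≈ 0.14981 m

0.15 m of thermosteric rise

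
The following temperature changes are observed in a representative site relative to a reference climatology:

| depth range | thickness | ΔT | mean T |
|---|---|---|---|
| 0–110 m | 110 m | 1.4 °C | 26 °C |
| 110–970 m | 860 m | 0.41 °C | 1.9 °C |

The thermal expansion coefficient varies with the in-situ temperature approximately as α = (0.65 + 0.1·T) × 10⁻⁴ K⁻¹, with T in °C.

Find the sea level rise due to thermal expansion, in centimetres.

8.0 cm of thermosteric rise

Layer 1: α = (0.65 + 0.1×26)×10⁻⁴ = 3.25×10⁻⁴ K⁻¹
Layer 2: α = (0.65 + 0.1×1.9)×10⁻⁴ = 0.84×10⁻⁴ K⁻¹
0–110 m: 3.25×10⁻⁴ × 110 × 1.4 = 0.05005 m
Layer 2: 0.41 × 860 × 0.84×10⁻⁴ = 0.0296184 m
Δh = 0.05005 + 0.0296184 = 0.0796684 m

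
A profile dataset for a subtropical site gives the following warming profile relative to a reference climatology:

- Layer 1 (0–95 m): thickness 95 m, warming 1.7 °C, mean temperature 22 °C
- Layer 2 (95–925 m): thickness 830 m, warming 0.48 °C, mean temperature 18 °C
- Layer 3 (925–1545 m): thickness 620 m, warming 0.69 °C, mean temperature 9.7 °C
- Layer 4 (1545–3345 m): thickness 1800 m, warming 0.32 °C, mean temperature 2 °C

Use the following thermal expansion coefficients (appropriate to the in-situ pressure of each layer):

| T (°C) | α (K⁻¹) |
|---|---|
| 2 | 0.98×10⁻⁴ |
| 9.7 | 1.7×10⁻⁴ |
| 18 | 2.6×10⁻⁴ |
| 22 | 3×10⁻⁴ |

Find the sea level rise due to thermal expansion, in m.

Δh ≈ 0.28 m

Layer 1 at 22 °C → α = 3×10⁻⁴ K⁻¹
Layer 2 at 18 °C → α = 2.6×10⁻⁴ K⁻¹
Layer 3 at 9.7 °C → α = 1.7×10⁻⁴ K⁻¹
Layer 4 at 2 °C → α = 0.98×10⁻⁴ K⁻¹
1.7 × 95 × 3×10⁻⁴ = 0.04845 m
95–925 m: 2.6×10⁻⁴ × 830 × 0.48 = 0.103584 m
620 × 1.7×10⁻⁴ × 0.69 = 0.072726 m
Layer 4: 0.98×10⁻⁴ × 1800 × 0.32 = 0.056448 m
Δh = 0.04845 + 0.103584 + 0.072726 + 0.056448 = 0.281208 m ≈ 0.28 m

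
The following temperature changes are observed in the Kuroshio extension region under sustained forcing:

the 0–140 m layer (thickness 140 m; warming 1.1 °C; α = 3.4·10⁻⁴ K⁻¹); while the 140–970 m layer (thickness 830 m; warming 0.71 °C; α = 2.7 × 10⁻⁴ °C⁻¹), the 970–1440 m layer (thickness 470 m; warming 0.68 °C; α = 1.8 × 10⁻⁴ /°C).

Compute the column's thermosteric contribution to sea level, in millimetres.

about 269 mm

0–140 m: 140 × 3.4×10⁻⁴ × 1.1 = 0.05236 m
2.7×10⁻⁴ × 0.71 × 830 = 0.159111 m
970–1440 m: 1.8×10⁻⁴ × 0.68 × 470 = 0.057528 m
Δh = 0.05236 + 0.159111 + 0.057528 = 0.268999 m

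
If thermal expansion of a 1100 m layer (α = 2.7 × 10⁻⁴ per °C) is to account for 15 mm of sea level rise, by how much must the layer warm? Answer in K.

ΔT ≈ 0.051 K

ΔT = Δh/(αH) = 0.015 / (2.7×10⁻⁴ × 1100) ≈ 0.05051 K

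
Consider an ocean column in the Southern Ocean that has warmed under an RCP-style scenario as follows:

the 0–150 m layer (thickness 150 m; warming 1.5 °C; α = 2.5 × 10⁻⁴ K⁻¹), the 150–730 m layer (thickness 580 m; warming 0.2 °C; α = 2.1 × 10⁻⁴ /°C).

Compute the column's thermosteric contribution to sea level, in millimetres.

Layer 1: 150 × 1.5 × 2.5×10⁻⁴ = 0.05625 m
150–730 m: 2.1×10⁻⁴ × 580 × 0.2 = 0.02436 m
Δh = 0.05625 + 0.02436 = 0.08061 m ≈ 80.6 mm

about 80.6 mm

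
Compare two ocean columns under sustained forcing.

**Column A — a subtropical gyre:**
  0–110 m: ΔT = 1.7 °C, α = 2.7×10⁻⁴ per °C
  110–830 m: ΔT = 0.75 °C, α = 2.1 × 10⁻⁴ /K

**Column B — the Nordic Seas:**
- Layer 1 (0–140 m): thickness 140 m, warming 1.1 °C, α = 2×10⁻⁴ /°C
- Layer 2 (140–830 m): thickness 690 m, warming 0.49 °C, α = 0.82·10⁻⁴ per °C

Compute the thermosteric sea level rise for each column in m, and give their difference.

Δh_A ≈ 0.164 m, Δh_B ≈ 0.0585 m; difference ≈ 0.105 m

A Layer 1: 110 × 1.7 × 2.7×10⁻⁴ = 0.05049 m
A 720 × 0.75 × 2.1×10⁻⁴ = 0.11340 m
A total: 0.16389 m
B 1.1 × 2×10⁻⁴ × 140 = 0.03080 m
B Layer 2: 690 × 0.82×10⁻⁴ × 0.49 = 0.0277242 m
B total: 0.0585242 m
Difference: 0.16389 − 0.0585242 = 0.1053658 m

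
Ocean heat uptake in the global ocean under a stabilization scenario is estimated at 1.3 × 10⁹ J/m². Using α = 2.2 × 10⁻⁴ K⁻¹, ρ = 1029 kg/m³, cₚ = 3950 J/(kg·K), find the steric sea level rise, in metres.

Δh = αQ/(ρcₚ) = 2.2×10⁻⁴ × 1.3×10⁹ / (1029 × 3950) ≈ 0.070364 m

0.070 m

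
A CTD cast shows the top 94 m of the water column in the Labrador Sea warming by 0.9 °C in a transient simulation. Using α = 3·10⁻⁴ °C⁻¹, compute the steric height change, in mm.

Δh = αΔT·H = 3×10⁻⁴ × 0.9 × 94 = 0.02538 m

about 25.4 mm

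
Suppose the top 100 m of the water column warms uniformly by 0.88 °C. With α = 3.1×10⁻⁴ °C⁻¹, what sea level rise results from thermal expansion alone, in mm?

Δh ≈ 27.3 mm

Δh = αΔT·H = 3.1×10⁻⁴ × 0.88 × 100 = 0.02728 m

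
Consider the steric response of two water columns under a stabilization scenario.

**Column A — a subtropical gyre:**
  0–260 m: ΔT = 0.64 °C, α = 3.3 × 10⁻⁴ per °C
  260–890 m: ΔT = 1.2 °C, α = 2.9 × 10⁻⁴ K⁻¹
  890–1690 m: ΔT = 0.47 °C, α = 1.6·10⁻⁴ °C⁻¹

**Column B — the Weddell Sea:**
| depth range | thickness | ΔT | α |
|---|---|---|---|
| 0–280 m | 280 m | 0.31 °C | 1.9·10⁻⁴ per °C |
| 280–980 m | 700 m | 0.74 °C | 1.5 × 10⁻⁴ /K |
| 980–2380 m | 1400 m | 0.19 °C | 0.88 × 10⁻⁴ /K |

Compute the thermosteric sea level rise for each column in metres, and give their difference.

A 0–260 m: 3.3×10⁻⁴ × 0.64 × 260 = 0.054912 m
A Layer 2: 630 × 2.9×10⁻⁴ × 1.2 = 0.21924 m
A 1.6×10⁻⁴ × 800 × 0.47 = 0.06016 m
A total: 0.334312 m
B 0–280 m: 280 × 0.31 × 1.9×10⁻⁴ = 0.016492 m
B Layer 2: 0.74 × 1.5×10⁻⁴ × 700 = 0.07770 m
B Layer 3: 1400 × 0.88×10⁻⁴ × 0.19 = 0.023408 m
B total: 0.11760 m
Difference: 0.334312 − 0.11760 = 0.216712 m

A: 0.334 m; B: 0.118 m; difference 0.217 m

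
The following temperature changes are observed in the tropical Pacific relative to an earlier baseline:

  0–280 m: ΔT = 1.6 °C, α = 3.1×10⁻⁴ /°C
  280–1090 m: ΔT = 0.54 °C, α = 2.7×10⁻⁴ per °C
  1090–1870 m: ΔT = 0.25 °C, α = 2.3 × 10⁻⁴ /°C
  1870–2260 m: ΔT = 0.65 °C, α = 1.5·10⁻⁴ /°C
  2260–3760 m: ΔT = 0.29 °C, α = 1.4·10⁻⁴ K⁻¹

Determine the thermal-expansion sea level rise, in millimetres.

0–280 m: 1.6 × 280 × 3.1×10⁻⁴ = 0.13888 m
Layer 2: 810 × 0.54 × 2.7×10⁻⁴ = 0.118098 m
Layer 3: 780 × 2.3×10⁻⁴ × 0.25 = 0.04485 m
1.5×10⁻⁴ × 0.65 × 390 = 0.038025 m
Layer 5: 1500 × 1.4×10⁻⁴ × 0.29 = 0.06090 m
Δh = 0.13888 + 0.118098 + 0.04485 + 0.038025 + 0.06090 = 0.400753 m

Δh = 400 mm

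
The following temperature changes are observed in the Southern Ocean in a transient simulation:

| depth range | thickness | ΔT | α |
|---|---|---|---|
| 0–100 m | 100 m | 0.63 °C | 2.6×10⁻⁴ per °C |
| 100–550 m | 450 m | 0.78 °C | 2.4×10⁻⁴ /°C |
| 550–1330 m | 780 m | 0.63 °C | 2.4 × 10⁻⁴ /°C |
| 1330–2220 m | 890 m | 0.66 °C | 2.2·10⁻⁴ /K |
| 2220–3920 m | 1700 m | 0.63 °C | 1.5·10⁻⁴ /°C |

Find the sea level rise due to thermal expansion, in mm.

Δh = 508 mm

100 × 2.6×10⁻⁴ × 0.63 = 0.01638 m
100–550 m: 2.4×10⁻⁴ × 0.78 × 450 = 0.08424 m
550–1330 m: 780 × 2.4×10⁻⁴ × 0.63 = 0.117936 m
890 × 2.2×10⁻⁴ × 0.66 = 0.129228 m
0.63 × 1700 × 1.5×10⁻⁴ = 0.16065 m
Δh = 0.01638 + 0.08424 + 0.117936 + 0.129228 + 0.16065 = 0.508434 m ≈ 508 mm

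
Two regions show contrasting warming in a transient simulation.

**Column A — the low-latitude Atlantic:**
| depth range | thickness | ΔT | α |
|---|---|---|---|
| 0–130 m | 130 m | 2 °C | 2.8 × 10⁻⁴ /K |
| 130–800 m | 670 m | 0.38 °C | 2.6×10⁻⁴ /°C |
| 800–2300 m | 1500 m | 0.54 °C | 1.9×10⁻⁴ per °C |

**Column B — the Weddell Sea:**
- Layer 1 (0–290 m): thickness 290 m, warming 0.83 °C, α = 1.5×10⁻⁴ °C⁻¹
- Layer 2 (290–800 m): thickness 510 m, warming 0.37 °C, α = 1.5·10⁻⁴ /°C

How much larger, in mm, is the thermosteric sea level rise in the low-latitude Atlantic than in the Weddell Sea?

Δh_A − Δh_B ≈ 228 mm

A 0–130 m: 130 × 2 × 2.8×10⁻⁴ = 0.07280 m
A Layer 2: 670 × 2.6×10⁻⁴ × 0.38 = 0.066196 m
A 0.54 × 1.9×10⁻⁴ × 1500 = 0.15390 m
A total: 0.292896 m
B 0.83 × 290 × 1.5×10⁻⁴ = 0.036105 m
B Layer 2: 510 × 1.5×10⁻⁴ × 0.37 = 0.028305 m
B total: 0.06441 m
Difference: 0.292896 − 0.06441 = 0.228486 m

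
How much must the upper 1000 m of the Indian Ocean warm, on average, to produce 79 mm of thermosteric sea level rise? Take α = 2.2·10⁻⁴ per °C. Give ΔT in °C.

ΔT = Δh/(αH) = 0.079 / (2.2×10⁻⁴ × 1000) ≈ 0.3591 °C

about 0.359 °C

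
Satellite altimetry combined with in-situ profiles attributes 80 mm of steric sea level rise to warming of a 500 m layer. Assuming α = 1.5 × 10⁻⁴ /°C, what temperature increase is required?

ΔT = Δh/(αH) = 0.08 / (1.5×10⁻⁴ × 500) ≈ 1.067 K

about 1.1 K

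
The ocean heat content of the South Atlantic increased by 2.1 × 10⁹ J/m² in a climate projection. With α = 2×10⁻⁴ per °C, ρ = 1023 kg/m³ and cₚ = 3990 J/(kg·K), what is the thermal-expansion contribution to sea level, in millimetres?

Δh = αQ/(ρcₚ) = 2×10⁻⁴ × 2.1×10⁹ / (1023 × 3990) ≈ 0.10290 m

100 mm of thermosteric rise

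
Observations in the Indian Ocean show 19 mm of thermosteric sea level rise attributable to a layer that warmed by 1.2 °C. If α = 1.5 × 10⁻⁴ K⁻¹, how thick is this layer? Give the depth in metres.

H = Δh/(αΔT) = 0.019 / (1.5×10⁻⁴ × 1.2) ≈ 105.6 m

H ≈ 110 m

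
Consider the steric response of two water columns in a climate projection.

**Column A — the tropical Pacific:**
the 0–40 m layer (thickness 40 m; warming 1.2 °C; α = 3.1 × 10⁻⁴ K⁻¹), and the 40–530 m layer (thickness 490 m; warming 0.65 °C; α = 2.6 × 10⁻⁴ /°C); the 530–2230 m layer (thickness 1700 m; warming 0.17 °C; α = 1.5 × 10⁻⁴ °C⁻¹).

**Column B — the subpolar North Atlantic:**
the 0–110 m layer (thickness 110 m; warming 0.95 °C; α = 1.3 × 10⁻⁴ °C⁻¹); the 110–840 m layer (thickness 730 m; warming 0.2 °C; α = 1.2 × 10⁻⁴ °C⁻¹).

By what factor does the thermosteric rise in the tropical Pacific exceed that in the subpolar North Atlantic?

4.5

A Layer 1: 40 × 3.1×10⁻⁴ × 1.2 = 0.01488 m
A 40–530 m: 490 × 2.6×10⁻⁴ × 0.65 = 0.08281 m
A 1.5×10⁻⁴ × 1700 × 0.17 = 0.04335 m
A total: 0.14104 m
B 0–110 m: 110 × 1.3×10⁻⁴ × 0.95 = 0.013585 m
B Layer 2: 1.2×10⁻⁴ × 0.2 × 730 = 0.01752 m
B total: 0.031105 m
Ratio: 0.14104 / 0.031105 ≈ 4.534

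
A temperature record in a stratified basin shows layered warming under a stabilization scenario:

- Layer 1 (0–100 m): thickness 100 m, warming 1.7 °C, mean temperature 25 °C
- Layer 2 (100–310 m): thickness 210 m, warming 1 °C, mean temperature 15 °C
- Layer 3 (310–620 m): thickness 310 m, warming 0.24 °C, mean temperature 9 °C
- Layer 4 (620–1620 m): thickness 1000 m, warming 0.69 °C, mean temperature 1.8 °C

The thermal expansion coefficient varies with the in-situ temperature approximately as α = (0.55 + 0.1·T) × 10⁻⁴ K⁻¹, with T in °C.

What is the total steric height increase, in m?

0.156 m

Layer 1: α = (0.55 + 0.1×25)×10⁻⁴ = 3.05×10⁻⁴ K⁻¹
Layer 2: α = (0.55 + 0.1×15)×10⁻⁴ = 2.05×10⁻⁴ K⁻¹
Layer 3: α = (0.55 + 0.1×9)×10⁻⁴ = 1.45×10⁻⁴ K⁻¹
Layer 4: α = (0.55 + 0.1×1.8)×10⁻⁴ = 0.73×10⁻⁴ K⁻¹
1.7 × 3.05×10⁻⁴ × 100 = 0.05185 m
100–310 m: 210 × 1 × 2.05×10⁻⁴ = 0.04305 m
Layer 3: 310 × 0.24 × 1.45×10⁻⁴ = 0.010788 m
0.73×10⁻⁴ × 0.69 × 1000 = 0.05037 m
Δh = 0.05185 + 0.04305 + 0.010788 + 0.05037 = 0.156058 m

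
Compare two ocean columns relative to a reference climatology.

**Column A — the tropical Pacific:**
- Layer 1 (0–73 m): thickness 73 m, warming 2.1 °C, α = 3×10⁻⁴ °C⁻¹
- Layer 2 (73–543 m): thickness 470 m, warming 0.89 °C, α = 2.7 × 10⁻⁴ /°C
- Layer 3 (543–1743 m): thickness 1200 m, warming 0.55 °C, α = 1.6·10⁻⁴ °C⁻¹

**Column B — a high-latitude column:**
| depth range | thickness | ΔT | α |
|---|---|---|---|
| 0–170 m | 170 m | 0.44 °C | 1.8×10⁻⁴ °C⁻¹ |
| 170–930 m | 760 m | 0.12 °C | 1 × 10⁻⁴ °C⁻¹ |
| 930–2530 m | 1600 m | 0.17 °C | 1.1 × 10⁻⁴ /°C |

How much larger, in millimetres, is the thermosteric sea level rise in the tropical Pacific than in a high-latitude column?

A 3×10⁻⁴ × 2.1 × 73 = 0.04599 m
A Layer 2: 0.89 × 2.7×10⁻⁴ × 470 = 0.112941 m
A 543–1743 m: 1200 × 1.6×10⁻⁴ × 0.55 = 0.10560 m
A total: 0.264531 m
B 0–170 m: 170 × 0.44 × 1.8×10⁻⁴ = 0.013464 m
B 170–930 m: 760 × 0.12 × 1×10⁻⁴ = 0.00912 m
B 0.17 × 1.1×10⁻⁴ × 1600 = 0.02992 m
B total: 0.052504 m
Difference: 0.264531 − 0.052504 = 0.212027 m

212 mm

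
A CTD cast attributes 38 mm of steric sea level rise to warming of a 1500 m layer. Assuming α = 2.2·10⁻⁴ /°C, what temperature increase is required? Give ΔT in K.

ΔT = Δh/(αH) = 0.038 / (2.2×10⁻⁴ × 1500) ≈ 0.1152 K

0.115 K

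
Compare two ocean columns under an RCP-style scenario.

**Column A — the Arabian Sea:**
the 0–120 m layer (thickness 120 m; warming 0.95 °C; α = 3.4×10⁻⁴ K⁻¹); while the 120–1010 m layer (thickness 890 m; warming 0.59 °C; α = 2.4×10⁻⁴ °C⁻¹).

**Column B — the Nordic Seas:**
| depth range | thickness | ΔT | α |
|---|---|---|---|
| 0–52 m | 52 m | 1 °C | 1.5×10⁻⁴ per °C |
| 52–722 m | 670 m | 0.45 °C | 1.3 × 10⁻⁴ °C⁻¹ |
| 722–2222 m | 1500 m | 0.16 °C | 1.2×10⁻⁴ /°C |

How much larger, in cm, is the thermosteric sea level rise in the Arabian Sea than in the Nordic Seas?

8.90 cm

A Layer 1: 120 × 3.4×10⁻⁴ × 0.95 = 0.03876 m
A 120–1010 m: 890 × 0.59 × 2.4×10⁻⁴ = 0.126024 m
A total: 0.164784 m
B Layer 1: 1.5×10⁻⁴ × 52 × 1 = 0.00780 m
B 670 × 1.3×10⁻⁴ × 0.45 = 0.039195 m
B 722–2222 m: 0.16 × 1.2×10⁻⁴ × 1500 = 0.02880 m
B total: 0.075795 m
Difference: 0.164784 − 0.075795 = 0.088989 m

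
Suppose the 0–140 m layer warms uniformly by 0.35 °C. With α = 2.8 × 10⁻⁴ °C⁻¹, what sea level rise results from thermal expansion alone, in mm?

14 mm of thermosteric rise

Δh = αΔT·H = 2.8×10⁻⁴ × 0.35 × 140 = 0.01372 m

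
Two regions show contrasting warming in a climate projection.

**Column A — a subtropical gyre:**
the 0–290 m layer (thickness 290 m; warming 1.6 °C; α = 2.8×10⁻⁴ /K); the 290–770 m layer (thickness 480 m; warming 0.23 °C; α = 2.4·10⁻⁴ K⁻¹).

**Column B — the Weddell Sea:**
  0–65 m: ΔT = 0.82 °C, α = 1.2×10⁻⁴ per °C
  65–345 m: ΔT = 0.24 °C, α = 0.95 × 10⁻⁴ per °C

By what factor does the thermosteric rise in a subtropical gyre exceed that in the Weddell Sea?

a factor of 12.2

A 290 × 2.8×10⁻⁴ × 1.6 = 0.12992 m
A 290–770 m: 2.4×10⁻⁴ × 0.23 × 480 = 0.026496 m
A total: 0.156416 m
B 0–65 m: 0.82 × 65 × 1.2×10⁻⁴ = 0.006396 m
B 65–345 m: 0.24 × 280 × 0.95×10⁻⁴ = 0.006384 m
B total: 0.01278 m
Ratio: 0.156416 / 0.01278 ≈ 12.24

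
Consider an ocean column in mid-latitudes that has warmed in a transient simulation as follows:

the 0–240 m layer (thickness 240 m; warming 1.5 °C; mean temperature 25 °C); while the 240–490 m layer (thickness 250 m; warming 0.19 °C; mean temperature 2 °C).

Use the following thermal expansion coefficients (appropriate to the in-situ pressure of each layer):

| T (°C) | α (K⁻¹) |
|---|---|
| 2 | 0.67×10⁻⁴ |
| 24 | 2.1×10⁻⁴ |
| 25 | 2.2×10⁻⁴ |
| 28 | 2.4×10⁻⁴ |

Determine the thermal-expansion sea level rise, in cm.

about 8.2 cm

Layer 1 at 25 °C → α = 2.2×10⁻⁴ K⁻¹
Layer 2 at 2 °C → α = 0.67×10⁻⁴ K⁻¹
2.2×10⁻⁴ × 240 × 1.5 = 0.07920 m
240–490 m: 0.67×10⁻⁴ × 0.19 × 250 = 0.0031825 m
Δh = 0.07920 + 0.0031825 = 0.0823825 m ≈ 8.2 cm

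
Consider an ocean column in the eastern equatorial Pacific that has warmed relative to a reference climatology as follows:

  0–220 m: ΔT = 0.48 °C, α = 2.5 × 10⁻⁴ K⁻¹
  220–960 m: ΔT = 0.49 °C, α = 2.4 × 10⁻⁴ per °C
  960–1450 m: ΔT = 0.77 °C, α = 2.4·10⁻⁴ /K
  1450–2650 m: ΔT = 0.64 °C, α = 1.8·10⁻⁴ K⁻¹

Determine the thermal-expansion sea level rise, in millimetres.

0.48 × 2.5×10⁻⁴ × 220 = 0.02640 m
2.4×10⁻⁴ × 0.49 × 740 = 0.087024 m
2.4×10⁻⁴ × 0.77 × 490 = 0.090552 m
1450–2650 m: 1200 × 0.64 × 1.8×10⁻⁴ = 0.13824 m
Δh = 0.02640 + 0.087024 + 0.090552 + 0.13824 = 0.342216 m

Δh = 342 mm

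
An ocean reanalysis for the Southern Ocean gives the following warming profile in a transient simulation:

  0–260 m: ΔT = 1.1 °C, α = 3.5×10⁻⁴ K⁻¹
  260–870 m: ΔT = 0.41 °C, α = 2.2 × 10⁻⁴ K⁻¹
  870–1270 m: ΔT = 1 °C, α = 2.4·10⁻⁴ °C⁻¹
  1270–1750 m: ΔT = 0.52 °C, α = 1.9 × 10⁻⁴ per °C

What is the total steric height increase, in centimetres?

29.9 cm

3.5×10⁻⁴ × 1.1 × 260 = 0.10010 m
Layer 2: 2.2×10⁻⁴ × 610 × 0.41 = 0.055022 m
1 × 400 × 2.4×10⁻⁴ = 0.09600 m
1270–1750 m: 0.52 × 1.9×10⁻⁴ × 480 = 0.047424 m
Δh = 0.10010 + 0.055022 + 0.09600 + 0.047424 = 0.298546 m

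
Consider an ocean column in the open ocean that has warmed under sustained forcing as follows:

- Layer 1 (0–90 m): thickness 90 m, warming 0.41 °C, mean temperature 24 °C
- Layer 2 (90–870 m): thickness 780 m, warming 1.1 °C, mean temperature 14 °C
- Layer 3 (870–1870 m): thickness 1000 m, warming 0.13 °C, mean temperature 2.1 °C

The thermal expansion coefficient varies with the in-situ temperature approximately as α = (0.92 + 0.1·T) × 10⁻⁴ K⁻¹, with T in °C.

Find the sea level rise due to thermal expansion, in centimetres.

Δh ≈ 22.6 cm

Layer 1: α = (0.92 + 0.1×24)×10⁻⁴ = 3.32×10⁻⁴ K⁻¹
Layer 2: α = (0.92 + 0.1×14)×10⁻⁴ = 2.32×10⁻⁴ K⁻¹
Layer 3: α = (0.92 + 0.1×2.1)×10⁻⁴ = 1.13×10⁻⁴ K⁻¹
Layer 1: 3.32×10⁻⁴ × 90 × 0.41 = 0.0122508 m
2.32×10⁻⁴ × 780 × 1.1 = 0.199056 m
870–1870 m: 1000 × 0.13 × 1.13×10⁻⁴ = 0.01469 m
Δh = 0.0122508 + 0.199056 + 0.01469 = 0.2259968 m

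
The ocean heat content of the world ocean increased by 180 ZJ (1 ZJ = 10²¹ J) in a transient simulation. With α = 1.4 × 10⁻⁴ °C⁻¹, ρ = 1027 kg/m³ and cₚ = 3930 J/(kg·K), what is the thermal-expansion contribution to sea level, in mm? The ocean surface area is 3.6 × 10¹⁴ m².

Δh ≈ 17.3 mm

Per unit area: Q = 180×10²¹ / (3.6×10¹⁴) = 5×10⁸ J/m²
Δh = αQ/(ρcₚ) = 1.4×10⁻⁴ × 5×10⁸ / (1027 × 3930) ≈ 0.017343 m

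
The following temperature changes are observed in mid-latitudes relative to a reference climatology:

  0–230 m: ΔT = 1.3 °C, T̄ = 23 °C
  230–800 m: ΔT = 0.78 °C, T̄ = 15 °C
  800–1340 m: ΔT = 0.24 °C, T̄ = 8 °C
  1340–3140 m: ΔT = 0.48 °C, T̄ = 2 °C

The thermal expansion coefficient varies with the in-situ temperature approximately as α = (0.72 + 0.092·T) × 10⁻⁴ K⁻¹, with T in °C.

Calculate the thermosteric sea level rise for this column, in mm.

Δh = 275 mm

Layer 1: α = (0.72 + 0.092×23)×10⁻⁴ = 2.836×10⁻⁴ K⁻¹
Layer 2: α = (0.72 + 0.092×15)×10⁻⁴ = 2.1×10⁻⁴ K⁻¹
Layer 3: α = (0.72 + 0.092×8)×10⁻⁴ = 1.456×10⁻⁴ K⁻¹
Layer 4: α = (0.72 + 0.092×2)×10⁻⁴ = 0.904×10⁻⁴ K⁻¹
Layer 1: 230 × 1.3 × 2.836×10⁻⁴ = 0.0847964 m
Layer 2: 2.1×10⁻⁴ × 0.78 × 570 = 0.093366 m
Layer 3: 1.456×10⁻⁴ × 540 × 0.24 = 0.01886976 m
Layer 4: 0.904×10⁻⁴ × 1800 × 0.48 = 0.0781056 m
Δh = 0.0847964 + 0.093366 + 0.01886976 + 0.0781056 = 0.27513776 m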